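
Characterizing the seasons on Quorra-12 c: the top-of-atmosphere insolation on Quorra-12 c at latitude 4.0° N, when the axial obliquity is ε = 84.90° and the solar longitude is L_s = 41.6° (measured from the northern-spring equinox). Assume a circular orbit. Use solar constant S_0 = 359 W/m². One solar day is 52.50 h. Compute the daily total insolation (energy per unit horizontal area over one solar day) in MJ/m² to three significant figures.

17.8 MJ/m²

Solar declination: sin δ = sin ε · sin L_s = sin 84.90° × sin 41.6° = 0.66130, so δ = +41.399°.
cos h₀ = −tan(+4.0°) tan(+41.399°) = -0.0616, h₀ = 1.6325 rad.
Bracket: h₀ sin ϕ sin δ + cos ϕ cos δ sin h₀ = 1.6325×0.06976×0.66130 + 0.99756×0.75012×0.99810 = 0.075311 + 0.746868 = 0.822179.
Q̄ = (S_0/π) × [bracket] = (359/π) × 0.822179 = 93.953 W/m².
Daily total = Q̄ × 52.50 h × 3600 s/h = 93.953 × 52.50 × 3600 / 10⁶ = 17.76 MJ/m².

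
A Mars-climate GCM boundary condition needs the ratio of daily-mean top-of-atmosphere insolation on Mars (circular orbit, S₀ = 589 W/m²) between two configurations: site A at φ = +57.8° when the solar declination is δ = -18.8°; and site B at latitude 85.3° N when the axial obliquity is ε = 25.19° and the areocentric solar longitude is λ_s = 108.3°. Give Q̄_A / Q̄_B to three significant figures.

Q̄_A / Q̄_B ≈ 0.120

— Configuration A (φ=+57.8°):
cos H₀ = −tan(+57.8°) tan(-18.800°) = 0.5406, H₀ = 0.9997 rad.
Bracket: H₀ sin φ sin δ + cos φ cos δ sin H₀ = 0.9997×0.84619×-0.32227 + 0.53288×0.94665×0.84129 = -0.272620 + 0.424389 = 0.151769.
Q̄ = (S₀/π) × [bracket] = (589/π) × 0.151769 = 28.454 W/m².
— Configuration B (φ=+85.3°):
sin δ = sin 25.19° × sin 108.3° = 0.40410, so δ = +23.834°.
cos H₀ = −tan(+85.3°) tan(+23.834°) = -5.3734 ≤ −1 ⇒ polar day, H₀ = π.
Bracket: H₀ sin φ sin δ + cos φ cos δ sin H₀ = 3.1416×0.99664×0.40410 + 0.08194×0.91472×0.00000 = 1.265255 + 0.000000 = 1.265255.
Q̄ = (S₀/π) × [bracket] = (589/π) × 1.265255 = 237.22 W/m².
Ratio Q̄_A / Q̄_B = 28.454 / 237.22 = 0.1199.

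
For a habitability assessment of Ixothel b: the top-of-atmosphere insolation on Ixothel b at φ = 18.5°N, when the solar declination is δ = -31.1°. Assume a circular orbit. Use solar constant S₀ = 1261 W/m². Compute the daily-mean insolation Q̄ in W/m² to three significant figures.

Q̄ ≈ 229 W/m²

cos H₀ = −tan(+18.5°) tan(-31.100°) = 0.2018, H₀ = 1.3676 rad.
Bracket: H₀ sin φ sin δ + cos φ cos δ sin H₀ = 1.3676×0.31730×-0.51653 + 0.94832×0.85627×0.97942 = -0.224143 + 0.795307 = 0.571164.
Q̄ = (S₀/π) × [bracket] = (1261/π) × 0.571164 = 229.3 W/m².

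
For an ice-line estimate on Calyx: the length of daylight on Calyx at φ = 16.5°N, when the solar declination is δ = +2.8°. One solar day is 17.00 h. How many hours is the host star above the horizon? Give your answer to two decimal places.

cos H₀ = −tan φ · tan δ = −tan(+16.5°) × tan(+2.800°) = -0.0145, so H₀ = 1.5853 rad = 90.83°.
Daylight = 2H₀/(2π) × 17.00 h = (1.5853/π) × 17.00 = 8.58 h.

8.58 h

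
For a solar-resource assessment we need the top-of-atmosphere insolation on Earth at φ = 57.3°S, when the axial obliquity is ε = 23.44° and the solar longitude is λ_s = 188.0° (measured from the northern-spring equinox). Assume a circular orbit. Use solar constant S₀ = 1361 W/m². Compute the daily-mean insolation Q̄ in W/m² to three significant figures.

Solar declination: sin δ = sin ε · sin λ_s = sin 23.44° × sin 188.0° = -0.05536, so δ = -3.174°.
cos H₀ = −tan(-57.3°) tan(-3.174°) = -0.0864, H₀ = 1.6573 rad.
Bracket: H₀ sin φ sin δ + cos φ cos δ sin H₀ = 1.6573×-0.84151×-0.05536 + 0.54024×0.99847×0.99626 = 0.077207 + 0.537396 = 0.614603.
Q̄ = (S₀/π) × [bracket] = (1361/π) × 0.614603 = 266.3 W/m².

Q̄ ≈ 266 W/m²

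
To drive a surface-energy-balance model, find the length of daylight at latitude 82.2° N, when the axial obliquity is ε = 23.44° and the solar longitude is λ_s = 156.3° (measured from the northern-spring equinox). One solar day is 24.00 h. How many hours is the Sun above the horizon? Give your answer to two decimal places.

Solar declination: sin δ = sin ε · sin λ_s = sin 23.44° × sin 156.3° = 0.15989, so δ = +9.201°.
Sunrise equation: cos H₀ = −tan φ · tan δ = -1.1824 ≤ −1, so the Sun never sets (polar day) and H₀ = π.
Daylight = 2H₀/(2π) × 24.00 h = (3.1416/π) × 24.00 = 24.00 h.

24.00 h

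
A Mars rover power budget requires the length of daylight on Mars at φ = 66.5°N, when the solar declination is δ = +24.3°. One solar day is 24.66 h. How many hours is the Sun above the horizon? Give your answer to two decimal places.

24.66 h

Sunrise equation: cos H₀ = −tan φ · tan δ = -1.0384 ≤ −1, so the Sun never sets (polar day) and H₀ = π.
Daylight = 2H₀/(2π) × 24.66 h = (3.1416/π) × 24.66 = 24.66 h.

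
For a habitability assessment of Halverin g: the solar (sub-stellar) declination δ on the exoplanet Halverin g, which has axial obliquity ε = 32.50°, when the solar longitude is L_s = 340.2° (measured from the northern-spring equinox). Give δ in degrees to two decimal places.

sin δ = sin ε · sin L_s = sin 32.50° × sin 340.2° = -0.182004.
δ = arcsin(-0.182004) = -10.49°.

δ = -10.49°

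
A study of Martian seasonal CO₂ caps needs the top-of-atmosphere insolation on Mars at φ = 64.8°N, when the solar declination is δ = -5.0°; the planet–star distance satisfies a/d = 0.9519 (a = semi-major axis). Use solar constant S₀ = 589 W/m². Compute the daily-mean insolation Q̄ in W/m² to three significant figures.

cos H₀ = −tan(+64.8°) tan(-5.000°) = 0.1859, H₀ = 1.3838 rad.
Bracket: H₀ sin φ sin δ + cos φ cos δ sin H₀ = 1.3838×0.90483×-0.08716 + 0.42578×0.99619×0.98256 = -0.109133 + 0.416760 = 0.307627.
Inverse-square distance factor (a/d)² = 0.9519² = 0.906114.
Q̄ = (S₀/π) × 0.906114 × [bracket] = (589/π) × 0.906114 × 0.307627 = 52.26 W/m².

Q̄ ≈ 52.3 W/m²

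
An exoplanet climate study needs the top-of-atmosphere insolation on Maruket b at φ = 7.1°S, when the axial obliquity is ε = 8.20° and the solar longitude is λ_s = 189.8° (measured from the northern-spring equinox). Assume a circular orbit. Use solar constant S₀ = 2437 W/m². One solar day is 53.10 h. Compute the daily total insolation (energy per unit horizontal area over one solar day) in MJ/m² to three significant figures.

Solar declination: sin δ = sin ε · sin λ_s = sin 8.20° × sin 189.8° = -0.02428, so δ = -1.391°.
cos H₀ = −tan(-7.1°) tan(-1.391°) = -0.0030, H₀ = 1.5738 rad.
Bracket: H₀ sin φ sin δ + cos φ cos δ sin H₀ = 1.5738×-0.12360×-0.02428 + 0.99233×0.99971×1.00000 = 0.004723 + 0.992042 = 0.996765.
Q̄ = (S₀/π) × [bracket] = (2437/π) × 0.996765 = 773.21 W/m².
Daily total = Q̄ × 53.10 h × 3600 s/h = 773.21 × 53.10 × 3600 / 10⁶ = 147.8 MJ/m².

148 MJ/m²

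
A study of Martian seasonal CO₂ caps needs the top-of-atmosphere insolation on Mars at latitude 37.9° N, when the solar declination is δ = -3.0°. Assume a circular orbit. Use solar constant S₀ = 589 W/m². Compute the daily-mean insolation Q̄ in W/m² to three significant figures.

cos H₀ = −tan(+37.9°) tan(-3.000°) = 0.0408, H₀ = 1.5300 rad.
Bracket: H₀ sin φ sin δ + cos φ cos δ sin H₀ = 1.5300×0.61429×-0.05234 + 0.78908×0.99863×0.99917 = -0.049192 + 0.787345 = 0.738153.
Q̄ = (S₀/π) × [bracket] = (589/π) × 0.738153 = 138.4 W/m².

Q̄ ≈ 138 W/m²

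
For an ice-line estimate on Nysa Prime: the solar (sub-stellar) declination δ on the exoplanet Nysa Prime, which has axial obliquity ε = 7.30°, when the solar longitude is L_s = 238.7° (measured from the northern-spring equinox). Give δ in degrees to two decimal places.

sin δ = sin ε · sin L_s = sin 7.30° × sin 238.7° = -0.108571.
δ = arcsin(-0.108571) = -6.23°.

δ = -6.23°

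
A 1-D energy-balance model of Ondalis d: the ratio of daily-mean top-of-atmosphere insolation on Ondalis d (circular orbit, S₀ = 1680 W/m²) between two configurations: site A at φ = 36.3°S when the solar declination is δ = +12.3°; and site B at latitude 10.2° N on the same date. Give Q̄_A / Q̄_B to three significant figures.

— Configuration A (φ=-36.3°):
cos H₀ = −tan(-36.3°) tan(+12.300°) = 0.1602, H₀ = 1.4099 rad.
Bracket: H₀ sin φ sin δ + cos φ cos δ sin H₀ = 1.4099×-0.59201×0.21303 + 0.80593×0.97705×0.98709 = -0.177811 + 0.777268 = 0.599457.
Q̄ = (S₀/π) × [bracket] = (1680/π) × 0.599457 = 320.57 W/m².
— Configuration B (φ=+10.2°):
cos H₀ = −tan(+10.2°) tan(+12.300°) = -0.0392, H₀ = 1.6100 rad.
Bracket: H₀ sin φ sin δ + cos φ cos δ sin H₀ = 1.6100×0.17708×0.21303 + 0.98420×0.97705×0.99923 = 0.060735 + 0.960872 = 1.021607.
Q̄ = (S₀/π) × [bracket] = (1680/π) × 1.021607 = 546.32 W/m².
Ratio Q̄_A / Q̄_B = 320.57 / 546.32 = 0.5868.

Q̄_A / Q̄_B ≈ 0.587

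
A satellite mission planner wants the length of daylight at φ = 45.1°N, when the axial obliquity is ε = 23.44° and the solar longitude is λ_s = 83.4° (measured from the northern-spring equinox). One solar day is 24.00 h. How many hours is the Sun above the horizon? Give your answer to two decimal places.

Solar declination: sin δ = sin ε · sin λ_s = sin 23.44° × sin 83.4° = 0.39515, so δ = +23.275°.
cos H₀ = −tan φ · tan δ = −tan(+45.1°) × tan(+23.275°) = -0.4317, so H₀ = 2.0171 rad = 115.57°.
Daylight = 2H₀/(2π) × 24.00 h = (2.0171/π) × 24.00 = 15.41 h.

15.41 h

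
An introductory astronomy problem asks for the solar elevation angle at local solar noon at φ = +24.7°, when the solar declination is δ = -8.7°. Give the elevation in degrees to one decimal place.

At local noon the hour angle is zero, so the zenith angle equals |φ − δ| = |+24.7° − (-8.700°)| = 33.400°.
Elevation = 90° − 33.400° = 56.6°.

56.6°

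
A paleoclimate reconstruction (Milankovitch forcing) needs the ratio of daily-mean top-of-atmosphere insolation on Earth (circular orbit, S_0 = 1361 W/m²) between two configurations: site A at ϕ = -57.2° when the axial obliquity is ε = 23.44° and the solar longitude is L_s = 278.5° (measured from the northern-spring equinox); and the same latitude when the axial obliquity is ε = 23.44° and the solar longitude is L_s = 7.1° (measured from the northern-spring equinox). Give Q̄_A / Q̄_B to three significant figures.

Q̄_A / Q̄_B ≈ 2.37

— Configuration A (ϕ=-57.2°):
Solar declination: sin δ = sin ε · sin L_s = sin 23.44° × sin 278.5° = -0.39342, so δ = -23.167°.
cos h₀ = −tan(-57.2°) tan(-23.167°) = -0.6640, h₀ = 2.2970 rad.
Bracket: h₀ sin ϕ sin δ + cos ϕ cos δ sin h₀ = 2.2970×-0.84057×-0.39342 + 0.54171×0.91936×0.74772 = 0.759611 + 0.372384 = 1.131995.
Q̄ = (S_0/π) × [bracket] = (1361/π) × 1.131995 = 490.40 W/m².
— Configuration B (ϕ=-57.2°):
Solar declination: sin δ = sin ε · sin L_s = sin 23.44° × sin 7.1° = 0.04917, so δ = +2.818°.
cos h₀ = −tan(-57.2°) tan(+2.818°) = 0.0764, h₀ = 1.4943 rad.
Bracket: h₀ sin ϕ sin δ + cos ϕ cos δ sin h₀ = 1.4943×-0.84057×0.04917 + 0.54171×0.99879×0.99708 = -0.061761 + 0.539475 = 0.477714.
Q̄ = (S_0/π) × [bracket] = (1361/π) × 0.477714 = 206.96 W/m².
Ratio Q̄_A / Q̄_B = 490.40 / 206.96 = 2.370.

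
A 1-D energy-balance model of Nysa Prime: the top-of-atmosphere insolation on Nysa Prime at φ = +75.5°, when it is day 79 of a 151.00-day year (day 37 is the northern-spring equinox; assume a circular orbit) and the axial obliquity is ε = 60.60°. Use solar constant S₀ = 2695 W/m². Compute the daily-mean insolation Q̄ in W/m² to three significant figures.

Q̄ ≈ 2.24e+03 W/m²

Solar longitude: λ_s = 360° × (79 − 37)/151.00 = 100.132°.
sin δ = sin 60.60° × sin 100.132° = 0.85763, so δ = +59.051°.
cos H₀ = −tan(+75.5°) tan(+59.051°) = -6.4483 ≤ −1 ⇒ polar day, H₀ = π.
Bracket: H₀ sin φ sin δ + cos φ cos δ sin H₀ = 3.1416×0.96815×0.85763 + 0.25038×0.51427×0.00000 = 2.608516 + 0.000000 = 2.608516.
Q̄ = (S₀/π) × [bracket] = (2695/π) × 2.608516 = 2238 W/m².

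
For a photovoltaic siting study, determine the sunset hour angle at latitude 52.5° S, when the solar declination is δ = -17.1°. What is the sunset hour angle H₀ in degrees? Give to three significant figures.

H₀ = 114°

cos H₀ = −tan φ · tan δ = −tan(-52.5°) × tan(-17.100°) = -0.4009, so H₀ = 1.9833 rad = 113.64°.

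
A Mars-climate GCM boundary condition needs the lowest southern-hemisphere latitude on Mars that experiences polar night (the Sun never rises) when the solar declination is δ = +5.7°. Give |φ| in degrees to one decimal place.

|φ| = 84.3°

Polar night requires cos H₀ = −tan φ tan δ ≥ 1, i.e. tan φ tan δ ≤ −1.
The boundary is |tan φ| · |tan δ| = 1, so |φ| = 90° − |δ| = 90° − 5.7° = 84.3° in the southern hemisphere.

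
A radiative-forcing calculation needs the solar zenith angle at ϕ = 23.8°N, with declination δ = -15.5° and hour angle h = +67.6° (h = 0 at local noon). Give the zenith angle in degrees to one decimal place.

θ_z = 76.8°

cos θ_z = sin ϕ sin δ + cos ϕ cos δ cos h = -0.107843 + 0.335983 = 0.228140.
θ_z = arccos(0.228140) = 76.8°.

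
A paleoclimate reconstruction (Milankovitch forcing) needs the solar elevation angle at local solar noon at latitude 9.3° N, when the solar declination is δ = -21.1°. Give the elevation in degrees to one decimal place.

At local noon the hour angle is zero, so the zenith angle equals |ϕ − δ| = |+9.3° − (-21.100°)| = 30.400°.
Elevation = 90° − 30.400° = 59.6°.

59.6°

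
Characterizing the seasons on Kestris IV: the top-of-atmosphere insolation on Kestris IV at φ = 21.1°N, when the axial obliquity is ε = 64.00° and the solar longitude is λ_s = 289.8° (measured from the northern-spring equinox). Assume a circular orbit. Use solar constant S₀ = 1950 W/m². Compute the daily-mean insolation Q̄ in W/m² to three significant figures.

Q̄ ≈ 72.1 W/m²

Solar declination: sin δ = sin ε · sin λ_s = sin 64.00° × sin 289.8° = -0.84566, so δ = -57.743°.
cos H₀ = −tan(+21.1°) tan(-57.743°) = 0.6114, H₀ = 0.9130 rad.
Bracket: H₀ sin φ sin δ + cos φ cos δ sin H₀ = 0.9130×0.36000×-0.84566 + 0.93295×0.53373×0.79133 = -0.277952 + 0.394038 = 0.116086.
Q̄ = (S₀/π) × [bracket] = (1950/π) × 0.116086 = 72.06 W/m².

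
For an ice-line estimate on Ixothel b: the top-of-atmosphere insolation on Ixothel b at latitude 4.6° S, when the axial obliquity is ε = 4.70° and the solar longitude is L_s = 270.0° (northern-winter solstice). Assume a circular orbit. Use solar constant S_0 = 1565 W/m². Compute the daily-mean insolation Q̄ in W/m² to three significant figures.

Solar declination: sin δ = sin ε · sin L_s = sin 4.70° × sin 270.0° = -0.08194, so δ = -4.700°.
cos h₀ = −tan(-4.6°) tan(-4.700°) = -0.0066, h₀ = 1.5774 rad.
Bracket: h₀ sin ϕ sin δ + cos ϕ cos δ sin h₀ = 1.5774×-0.08020×-0.08194 + 0.99678×0.99664×0.99998 = 0.010366 + 0.993411 = 1.003777.
Q̄ = (S_0/π) × [bracket] = (1565/π) × 1.003777 = 500.0 W/m².

Q̄ ≈ 500 W/m²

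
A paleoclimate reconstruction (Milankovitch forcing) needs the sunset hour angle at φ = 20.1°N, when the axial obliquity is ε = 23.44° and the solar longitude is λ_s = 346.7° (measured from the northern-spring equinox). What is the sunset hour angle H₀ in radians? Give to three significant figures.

H₀ = 1.54 rad

Solar declination: sin δ = sin ε · sin λ_s = sin 23.44° × sin 346.7° = -0.09151, so δ = -5.251°.
cos H₀ = −tan φ · tan δ = −tan(+20.1°) × tan(-5.251°) = 0.0336, so H₀ = 1.5372 rad = 88.07°.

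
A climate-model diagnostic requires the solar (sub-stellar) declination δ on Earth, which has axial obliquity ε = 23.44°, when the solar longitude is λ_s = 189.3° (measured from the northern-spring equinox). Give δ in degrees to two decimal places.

δ = -3.69°

sin δ = sin ε · sin λ_s = sin 23.44° × sin 189.3° = -0.064284.
δ = arcsin(-0.064284) = -3.69°.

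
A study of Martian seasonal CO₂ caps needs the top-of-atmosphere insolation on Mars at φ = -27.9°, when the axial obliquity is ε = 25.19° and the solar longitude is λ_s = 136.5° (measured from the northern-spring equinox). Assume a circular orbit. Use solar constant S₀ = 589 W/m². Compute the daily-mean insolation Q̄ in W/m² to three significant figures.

Solar declination: sin δ = sin ε · sin λ_s = sin 25.19° × sin 136.5° = 0.29298, so δ = +17.036°.
cos H₀ = −tan(-27.9°) tan(+17.036°) = 0.1622, H₀ = 1.4078 rad.
Bracket: H₀ sin φ sin δ + cos φ cos δ sin H₀ = 1.4078×-0.46793×0.29298 + 0.88377×0.95612×0.98675 = -0.193001 + 0.833794 = 0.640793.
Q̄ = (S₀/π) × [bracket] = (589/π) × 0.640793 = 120.1 W/m².

Q̄ ≈ 120 W/m²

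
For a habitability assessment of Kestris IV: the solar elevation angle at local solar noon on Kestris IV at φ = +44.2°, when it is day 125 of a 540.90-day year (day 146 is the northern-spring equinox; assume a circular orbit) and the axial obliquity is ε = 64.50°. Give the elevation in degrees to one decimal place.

Solar longitude: λ_s = 360° × (125 − 146)/540.90 = -13.977°, i.e. -13.977° + 360° = 346.023°.
sin δ = sin 64.50° × sin 346.023° = -0.21800, so δ = -12.592°.
At local noon the hour angle is zero, so the zenith angle equals |φ − δ| = |+44.2° − (-12.592°)| = 56.792°.
Elevation = 90° − 56.792° = 33.2°.

33.2°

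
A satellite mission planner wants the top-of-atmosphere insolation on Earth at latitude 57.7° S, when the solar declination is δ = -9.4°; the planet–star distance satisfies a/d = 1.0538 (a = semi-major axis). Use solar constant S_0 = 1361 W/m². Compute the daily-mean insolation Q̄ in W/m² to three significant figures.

cos h₀ = −tan(-57.7°) tan(-9.400°) = -0.2619, h₀ = 1.8358 rad.
Bracket: h₀ sin ϕ sin δ + cos ϕ cos δ sin h₀ = 1.8358×-0.84526×-0.16333 + 0.53435×0.98657×0.96510 = 0.253444 + 0.508775 = 0.762219.
Inverse-square distance factor (a/d)² = 1.0538² = 1.110494.
Q̄ = (S_0/π) × 1.110494 × [bracket] = (1361/π) × 1.110494 × 0.762219 = 366.7 W/m².

Q̄ ≈ 367 W/m²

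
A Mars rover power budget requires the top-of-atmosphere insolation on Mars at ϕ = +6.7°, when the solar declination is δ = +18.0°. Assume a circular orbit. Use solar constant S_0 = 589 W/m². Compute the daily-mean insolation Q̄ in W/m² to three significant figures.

cos h₀ = −tan(+6.7°) tan(+18.000°) = -0.0382, h₀ = 1.6090 rad.
Bracket: h₀ sin ϕ sin δ + cos ϕ cos δ sin h₀ = 1.6090×0.11667×0.30902 + 0.99317×0.95106×0.99927 = 0.058010 + 0.943875 = 1.001885.
Q̄ = (S_0/π) × [bracket] = (589/π) × 1.001885 = 187.8 W/m².

Q̄ ≈ 188 W/m²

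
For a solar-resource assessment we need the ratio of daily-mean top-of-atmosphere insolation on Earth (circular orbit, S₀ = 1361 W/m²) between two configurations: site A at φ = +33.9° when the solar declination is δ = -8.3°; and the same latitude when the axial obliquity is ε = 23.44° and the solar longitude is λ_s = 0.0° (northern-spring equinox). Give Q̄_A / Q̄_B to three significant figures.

Q̄_A / Q̄_B ≈ 0.842

— Configuration A (φ=+33.9°):
cos H₀ = −tan(+33.9°) tan(-8.300°) = 0.0980, H₀ = 1.4726 rad.
Bracket: H₀ sin φ sin δ + cos φ cos δ sin H₀ = 1.4726×0.55775×-0.14436 + 0.83001×0.98953×0.99518 = -0.118569 + 0.817361 = 0.698792.
Q̄ = (S₀/π) × [bracket] = (1361/π) × 0.698792 = 302.73 W/m².
— Configuration B (φ=+33.9°):
Solar declination: sin δ = sin ε · sin λ_s = sin 23.44° × sin 0.0° = 0.00000, so δ = +0.000°.
cos H₀ = −tan(+33.9°) tan(+0.000°) = -0.0000, H₀ = 1.5708 rad.
Bracket: H₀ sin φ sin δ + cos φ cos δ sin H₀ = 1.5708×0.55775×0.00000 + 0.83001×1.00000×1.00000 = 0.000000 + 0.830010 = 0.830010.
Q̄ = (S₀/π) × [bracket] = (1361/π) × 0.830010 = 359.58 W/m².
Ratio Q̄_A / Q̄_B = 302.73 / 359.58 = 0.8419.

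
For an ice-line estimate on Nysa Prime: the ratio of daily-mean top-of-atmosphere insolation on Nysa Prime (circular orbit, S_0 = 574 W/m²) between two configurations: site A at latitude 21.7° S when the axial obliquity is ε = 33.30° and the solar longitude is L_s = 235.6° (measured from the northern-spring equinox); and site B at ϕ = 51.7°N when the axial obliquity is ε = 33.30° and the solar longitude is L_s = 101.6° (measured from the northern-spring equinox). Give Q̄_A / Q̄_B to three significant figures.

— Configuration A (ϕ=-21.7°):
Solar declination: sin δ = sin ε · sin L_s = sin 33.30° × sin 235.6° = -0.45301, so δ = -26.937°.
cos h₀ = −tan(-21.7°) tan(-26.937°) = -0.2022, h₀ = 1.7744 rad.
Bracket: h₀ sin ϕ sin δ + cos ϕ cos δ sin h₀ = 1.7744×-0.36975×-0.45301 + 0.92913×0.89151×0.97934 = 0.297213 + 0.811215 = 1.108428.
Q̄ = (S_0/π) × [bracket] = (574/π) × 1.108428 = 202.52 W/m².
— Configuration B (ϕ=+51.7°):
Solar declination: sin δ = sin ε · sin L_s = sin 33.30° × sin 101.6° = 0.53781, so δ = +32.535°.
cos h₀ = −tan(+51.7°) tan(+32.535°) = -0.8077, h₀ = 2.5111 rad.
Bracket: h₀ sin ϕ sin δ + cos ϕ cos δ sin h₀ = 2.5111×0.78478×0.53781 + 0.61978×0.84307×0.58953 = 1.059841 + 0.308040 = 1.367881.
Q̄ = (S_0/π) × [bracket] = (574/π) × 1.367881 = 249.93 W/m².
Ratio Q̄_A / Q̄_B = 202.52 / 249.93 = 0.8103.

Q̄_A / Q̄_B ≈ 0.810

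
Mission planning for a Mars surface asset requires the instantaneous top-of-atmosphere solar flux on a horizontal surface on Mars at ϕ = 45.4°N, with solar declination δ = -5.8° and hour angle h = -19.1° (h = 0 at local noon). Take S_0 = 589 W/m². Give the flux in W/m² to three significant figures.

cos θ_z = sin ϕ sin δ + cos ϕ cos δ cos h = -0.071955 + 0.660102 = 0.588147.
Flux = S_0 · cos θ_z = 589 × 0.588147 = 346.4 W/m².

346 W/m²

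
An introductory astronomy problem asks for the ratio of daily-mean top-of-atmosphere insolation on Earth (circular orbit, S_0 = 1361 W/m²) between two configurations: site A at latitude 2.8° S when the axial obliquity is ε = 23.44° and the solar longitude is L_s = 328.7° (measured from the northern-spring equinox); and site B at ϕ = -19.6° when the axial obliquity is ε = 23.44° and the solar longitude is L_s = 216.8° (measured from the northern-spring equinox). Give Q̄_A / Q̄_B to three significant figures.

— Configuration A (ϕ=-2.8°):
Solar declination: sin δ = sin ε · sin L_s = sin 23.44° × sin 328.7° = -0.20666, so δ = -11.927°.
cos h₀ = −tan(-2.8°) tan(-11.927°) = -0.0103, h₀ = 1.5811 rad.
Bracket: h₀ sin ϕ sin δ + cos ϕ cos δ sin h₀ = 1.5811×-0.04885×-0.20666 + 0.99881×0.97841×0.99995 = 0.015962 + 0.977197 = 0.993159.
Q̄ = (S_0/π) × [bracket] = (1361/π) × 0.993159 = 430.26 W/m².
— Configuration B (ϕ=-19.6°):
Solar declination: sin δ = sin ε · sin L_s = sin 23.44° × sin 216.8° = -0.23828, so δ = -13.785°.
cos h₀ = −tan(-19.6°) tan(-13.785°) = -0.0874, h₀ = 1.6583 rad.
Bracket: h₀ sin ϕ sin δ + cos ϕ cos δ sin h₀ = 1.6583×-0.33545×-0.23828 + 0.94206×0.97120×0.99618 = 0.132550 + 0.911434 = 1.043984.
Q̄ = (S_0/π) × [bracket] = (1361/π) × 1.043984 = 452.27 W/m².
Ratio Q̄_A / Q̄_B = 430.26 / 452.27 = 0.9513.

Q̄_A / Q̄_B ≈ 0.951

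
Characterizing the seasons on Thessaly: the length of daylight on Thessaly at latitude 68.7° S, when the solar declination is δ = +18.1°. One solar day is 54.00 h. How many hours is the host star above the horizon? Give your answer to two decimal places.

cos H₀ = −tan φ · tan δ = −tan(-68.7°) × tan(+18.100°) = 0.8383, so H₀ = 0.5766 rad = 33.04°.
Daylight = 2H₀/(2π) × 54.00 h = (0.5766/π) × 54.00 = 9.91 h.

9.91 h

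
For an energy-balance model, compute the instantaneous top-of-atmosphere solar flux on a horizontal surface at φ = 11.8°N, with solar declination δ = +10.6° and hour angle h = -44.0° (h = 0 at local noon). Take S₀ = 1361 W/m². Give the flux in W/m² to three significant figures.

993 W/m²

cos θ_z = sin φ sin δ + cos φ cos δ cos h = 0.037617 + 0.692122 = 0.729739.
Flux = S₀ · cos θ_z = 1361 × 0.729739 = 993.2 W/m².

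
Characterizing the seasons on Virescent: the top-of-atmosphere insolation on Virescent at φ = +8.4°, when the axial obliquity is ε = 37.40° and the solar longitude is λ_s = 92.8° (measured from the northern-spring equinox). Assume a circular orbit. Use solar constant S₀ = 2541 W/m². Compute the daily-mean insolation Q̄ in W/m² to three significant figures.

Solar declination: sin δ = sin ε · sin λ_s = sin 37.40° × sin 92.8° = 0.60665, so δ = +37.348°.
cos H₀ = −tan(+8.4°) tan(+37.348°) = -0.1127, H₀ = 1.6837 rad.
Bracket: H₀ sin φ sin δ + cos φ cos δ sin H₀ = 1.6837×0.14608×0.60665 + 0.98927×0.79497×0.99363 = 0.149209 + 0.781430 = 0.930639.
Q̄ = (S₀/π) × [bracket] = (2541/π) × 0.930639 = 752.7 W/m².

Q̄ ≈ 753 W/m²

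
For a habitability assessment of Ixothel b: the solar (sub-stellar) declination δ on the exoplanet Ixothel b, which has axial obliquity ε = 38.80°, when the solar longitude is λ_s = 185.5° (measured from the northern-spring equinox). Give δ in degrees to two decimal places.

sin δ = sin ε · sin λ_s = sin 38.80° × sin 185.5° = -0.060057.
δ = arcsin(-0.060057) = -3.44°.

δ = -3.44°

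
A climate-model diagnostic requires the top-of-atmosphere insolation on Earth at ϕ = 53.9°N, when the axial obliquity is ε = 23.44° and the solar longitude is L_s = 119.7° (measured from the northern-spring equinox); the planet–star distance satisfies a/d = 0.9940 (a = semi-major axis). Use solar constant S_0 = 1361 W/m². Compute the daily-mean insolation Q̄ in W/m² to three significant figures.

Q̄ ≈ 455 W/m²

Solar declination: sin δ = sin ε · sin L_s = sin 23.44° × sin 119.7° = 0.34553, so δ = +20.214°.
cos h₀ = −tan(+53.9°) tan(+20.214°) = -0.5049, h₀ = 2.1001 rad.
Bracket: h₀ sin ϕ sin δ + cos ϕ cos δ sin h₀ = 2.1001×0.80799×0.34553 + 0.58920×0.93841×0.86315 = 0.586316 + 0.477245 = 1.063561.
Inverse-square distance factor (a/d)² = 0.9940² = 0.988036.
Q̄ = (S_0/π) × 0.988036 × [bracket] = (1361/π) × 0.988036 × 1.063561 = 455.2 W/m².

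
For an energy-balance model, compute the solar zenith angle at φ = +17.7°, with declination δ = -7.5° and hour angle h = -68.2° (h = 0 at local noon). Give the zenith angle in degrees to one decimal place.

cos θ_z = sin φ sin δ + cos φ cos δ cos h = -0.039684 + 0.350761 = 0.311077.
θ_z = arccos(0.311077) = 71.9°.

θ_z = 71.9°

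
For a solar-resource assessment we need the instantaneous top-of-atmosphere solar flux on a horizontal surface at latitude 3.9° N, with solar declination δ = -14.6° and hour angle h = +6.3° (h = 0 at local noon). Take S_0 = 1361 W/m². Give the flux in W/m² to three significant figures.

1.28e+03 W/m²

cos θ_z = sin ϕ sin δ + cos ϕ cos δ cos h = -0.017145 + 0.959638 = 0.942493.
Flux = S_0 · cos θ_z = 1361 × 0.942493 = 1283 W/m².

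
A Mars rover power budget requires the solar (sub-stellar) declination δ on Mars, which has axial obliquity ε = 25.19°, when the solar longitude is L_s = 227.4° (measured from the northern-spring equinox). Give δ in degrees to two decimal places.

δ = -18.26°

sin δ = sin ε · sin L_s = sin 25.19° × sin 227.4° = -0.313299.
δ = arcsin(-0.313299) = -18.26°.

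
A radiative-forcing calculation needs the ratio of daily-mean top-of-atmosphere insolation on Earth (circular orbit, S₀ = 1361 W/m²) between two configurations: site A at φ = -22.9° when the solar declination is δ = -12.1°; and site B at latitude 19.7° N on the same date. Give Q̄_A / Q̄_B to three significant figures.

— Configuration A (φ=-22.9°):
cos H₀ = −tan(-22.9°) tan(-12.100°) = -0.0906, H₀ = 1.6615 rad.
Bracket: H₀ sin φ sin δ + cos φ cos δ sin H₀ = 1.6615×-0.38912×-0.20962 + 0.92119×0.97778×0.99589 = 0.135524 + 0.897019 = 1.032543.
Q̄ = (S₀/π) × [bracket] = (1361/π) × 1.032543 = 447.32 W/m².
— Configuration B (φ=+19.7°):
cos H₀ = −tan(+19.7°) tan(-12.100°) = 0.0768, H₀ = 1.4940 rad.
Bracket: H₀ sin φ sin δ + cos φ cos δ sin H₀ = 1.4940×0.33710×-0.20962 + 0.94147×0.97778×0.99705 = -0.105570 + 0.917835 = 0.812265.
Q̄ = (S₀/π) × [bracket] = (1361/π) × 0.812265 = 351.89 W/m².
Ratio Q̄_A / Q̄_B = 447.32 / 351.89 = 1.271.

Q̄_A / Q̄_B ≈ 1.27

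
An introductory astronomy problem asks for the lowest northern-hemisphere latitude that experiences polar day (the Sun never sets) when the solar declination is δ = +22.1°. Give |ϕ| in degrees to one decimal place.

|ϕ| = 67.9°

Polar day requires cos h₀ = −tan ϕ tan δ ≤ −1, i.e. tan ϕ tan δ ≥ 1.
The boundary is |tan ϕ| · |tan δ| = 1, so |ϕ| = 90° − |δ| = 90° − 22.1° = 67.9° in the northern hemisphere.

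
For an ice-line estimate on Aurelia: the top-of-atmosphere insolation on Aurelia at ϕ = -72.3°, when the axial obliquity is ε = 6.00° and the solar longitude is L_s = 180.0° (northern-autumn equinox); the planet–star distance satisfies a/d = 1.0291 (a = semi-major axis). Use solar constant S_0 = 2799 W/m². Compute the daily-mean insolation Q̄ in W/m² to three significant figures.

Solar declination: sin δ = sin ε · sin L_s = sin 6.00° × sin 180.0° = 0.00000, so δ = +0.000°.
cos h₀ = −tan(-72.3°) tan(+0.000°) = 0.0000, h₀ = 1.5708 rad.
Bracket: h₀ sin ϕ sin δ + cos ϕ cos δ sin h₀ = 1.5708×-0.95266×0.00000 + 0.30403×1.00000×1.00000 = -0.000000 + 0.304030 = 0.304030.
Inverse-square distance factor (a/d)² = 1.0291² = 1.059047.
Q̄ = (S_0/π) × 1.059047 × [bracket] = (2799/π) × 1.059047 × 0.304030 = 286.9 W/m².

Q̄ ≈ 287 W/m²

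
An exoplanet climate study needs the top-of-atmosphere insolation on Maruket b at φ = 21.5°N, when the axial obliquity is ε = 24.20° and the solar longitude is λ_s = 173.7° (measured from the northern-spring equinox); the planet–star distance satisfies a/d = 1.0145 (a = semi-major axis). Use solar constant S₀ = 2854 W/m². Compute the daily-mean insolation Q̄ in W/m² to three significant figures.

Solar declination: sin δ = sin ε · sin λ_s = sin 24.20° × sin 173.7° = 0.04498, so δ = +2.578°.
cos H₀ = −tan(+21.5°) tan(+2.578°) = -0.0177, H₀ = 1.5885 rad.
Bracket: H₀ sin φ sin δ + cos φ cos δ sin H₀ = 1.5885×0.36650×0.04498 + 0.93042×0.99899×0.99984 = 0.026187 + 0.929332 = 0.955519.
Inverse-square distance factor (a/d)² = 1.0145² = 1.029210.
Q̄ = (S₀/π) × 1.029210 × [bracket] = (2854/π) × 1.029210 × 0.955519 = 893.4 W/m².

Q̄ ≈ 893 W/m²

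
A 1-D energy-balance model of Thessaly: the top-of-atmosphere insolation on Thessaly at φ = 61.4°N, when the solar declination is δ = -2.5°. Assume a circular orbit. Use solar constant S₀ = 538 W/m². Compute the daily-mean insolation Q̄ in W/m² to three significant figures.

Q̄ ≈ 71.9 W/m²

cos H₀ = −tan(+61.4°) tan(-2.500°) = 0.0801, H₀ = 1.4906 rad.
Bracket: H₀ sin φ sin δ + cos φ cos δ sin H₀ = 1.4906×0.87798×-0.04362 + 0.47869×0.99905×0.99679 = -0.057086 + 0.476700 = 0.419614.
Q̄ = (S₀/π) × [bracket] = (538/π) × 0.419614 = 71.86 W/m².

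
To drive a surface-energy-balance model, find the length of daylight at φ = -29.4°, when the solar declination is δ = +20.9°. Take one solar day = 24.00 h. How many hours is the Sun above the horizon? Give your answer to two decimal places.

cos H₀ = −tan φ · tan δ = −tan(-29.4°) × tan(+20.900°) = 0.2152, so H₀ = 1.3539 rad = 77.57°.
Daylight = 2H₀/(2π) × 24.00 h = (1.3539/π) × 24.00 = 10.34 h.

10.34 h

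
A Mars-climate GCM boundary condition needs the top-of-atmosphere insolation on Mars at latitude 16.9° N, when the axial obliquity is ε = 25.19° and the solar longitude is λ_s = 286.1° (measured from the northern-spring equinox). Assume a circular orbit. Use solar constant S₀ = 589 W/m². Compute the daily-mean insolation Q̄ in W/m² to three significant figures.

Solar declination: sin δ = sin ε · sin λ_s = sin 25.19° × sin 286.1° = -0.40893, so δ = -24.138°.
cos H₀ = −tan(+16.9°) tan(-24.138°) = 0.1361, H₀ = 1.4342 rad.
Bracket: H₀ sin φ sin δ + cos φ cos δ sin H₀ = 1.4342×0.29070×-0.40893 + 0.95681×0.91257×0.99069 = -0.170492 + 0.865027 = 0.694535.
Q̄ = (S₀/π) × [bracket] = (589/π) × 0.694535 = 130.2 W/m².

Q̄ ≈ 130 W/m²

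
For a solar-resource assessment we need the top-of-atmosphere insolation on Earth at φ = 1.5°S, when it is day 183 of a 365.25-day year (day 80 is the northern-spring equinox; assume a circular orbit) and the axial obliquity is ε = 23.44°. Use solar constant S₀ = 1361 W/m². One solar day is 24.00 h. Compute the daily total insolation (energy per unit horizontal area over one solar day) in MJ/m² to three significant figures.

33.9 MJ/m²

Solar longitude: λ_s = 360° × (183 − 80)/365.25 = 101.520°.
sin δ = sin 23.44° × sin 101.520° = 0.38978, so δ = +22.941°.
cos H₀ = −tan(-1.5°) tan(+22.941°) = 0.0111, H₀ = 1.5597 rad.
Bracket: H₀ sin φ sin δ + cos φ cos δ sin H₀ = 1.5597×-0.02618×0.38978 + 0.99966×0.92091×0.99994 = -0.015916 + 0.920542 = 0.904626.
Q̄ = (S₀/π) × [bracket] = (1361/π) × 0.904626 = 391.90 W/m².
Daily total = Q̄ × 24.00 h × 3600 s/h = 391.90 × 24.00 × 3600 / 10⁶ = 33.86 MJ/m².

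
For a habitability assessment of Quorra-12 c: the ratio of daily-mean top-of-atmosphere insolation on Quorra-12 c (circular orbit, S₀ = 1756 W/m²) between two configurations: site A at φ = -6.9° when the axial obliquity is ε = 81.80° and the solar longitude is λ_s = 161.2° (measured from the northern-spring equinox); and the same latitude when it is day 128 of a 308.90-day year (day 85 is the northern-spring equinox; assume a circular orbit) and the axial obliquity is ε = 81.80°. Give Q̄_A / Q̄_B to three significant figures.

Q̄_A / Q̄_B ≈ 1.73

— Configuration A (φ=-6.9°):
Solar declination: sin δ = sin ε · sin λ_s = sin 81.80° × sin 161.2° = 0.31897, so δ = +18.601°.
cos H₀ = −tan(-6.9°) tan(+18.601°) = 0.0407, H₀ = 1.5301 rad.
Bracket: H₀ sin φ sin δ + cos φ cos δ sin H₀ = 1.5301×-0.12014×0.31897 + 0.99276×0.94776×0.99917 = -0.058635 + 0.940117 = 0.881482.
Q̄ = (S₀/π) × [bracket] = (1756/π) × 0.881482 = 492.71 W/m².
— Configuration B (φ=-6.9°):
Solar longitude: λ_s = 360° × (128 − 85)/308.90 = 50.113°.
sin δ = sin 81.80° × sin 50.113° = 0.75947, so δ = +49.417°.
cos H₀ = −tan(-6.9°) tan(+49.417°) = 0.1413, H₀ = 1.4290 rad.
Bracket: H₀ sin φ sin δ + cos φ cos δ sin H₀ = 1.4290×-0.12014×0.75947 + 0.99276×0.65054×0.98997 = -0.130386 + 0.639352 = 0.508966.
Q̄ = (S₀/π) × [bracket] = (1756/π) × 0.508966 = 284.49 W/m².
Ratio Q̄_A / Q̄_B = 492.71 / 284.49 = 1.732.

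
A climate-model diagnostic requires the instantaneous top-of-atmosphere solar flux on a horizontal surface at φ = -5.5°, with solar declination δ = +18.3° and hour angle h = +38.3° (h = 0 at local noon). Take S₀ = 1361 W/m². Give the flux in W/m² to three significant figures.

cos θ_z = sin φ sin δ + cos φ cos δ cos h = -0.030095 + 0.741656 = 0.711561.
Flux = S₀ · cos θ_z = 1361 × 0.711561 = 968.4 W/m².

968 W/m²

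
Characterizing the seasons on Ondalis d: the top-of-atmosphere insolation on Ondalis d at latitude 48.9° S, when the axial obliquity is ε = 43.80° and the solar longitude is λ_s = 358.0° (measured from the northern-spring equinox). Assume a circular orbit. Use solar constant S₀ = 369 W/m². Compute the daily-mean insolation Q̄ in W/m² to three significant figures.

Solar declination: sin δ = sin ε · sin λ_s = sin 43.80° × sin 358.0° = -0.02416, so δ = -1.384°.
cos H₀ = −tan(-48.9°) tan(-1.384°) = -0.0277, H₀ = 1.5985 rad.
Bracket: H₀ sin φ sin δ + cos φ cos δ sin H₀ = 1.5985×-0.75356×-0.02416 + 0.65738×0.99971×0.99962 = 0.029102 + 0.656940 = 0.686042.
Q̄ = (S₀/π) × [bracket] = (369/π) × 0.686042 = 80.58 W/m².

Q̄ ≈ 80.6 W/m²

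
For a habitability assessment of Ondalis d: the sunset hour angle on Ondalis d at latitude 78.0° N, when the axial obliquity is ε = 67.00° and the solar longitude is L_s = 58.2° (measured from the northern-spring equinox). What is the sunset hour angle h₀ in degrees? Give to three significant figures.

Solar declination: sin δ = sin ε · sin L_s = sin 67.00° × sin 58.2° = 0.78233, so δ = +51.474°.
Sunrise equation: cos h₀ = −tan ϕ · tan δ = -5.9091 ≤ −1, so the host star never sets (polar day) and h₀ = π.

h₀ = 180°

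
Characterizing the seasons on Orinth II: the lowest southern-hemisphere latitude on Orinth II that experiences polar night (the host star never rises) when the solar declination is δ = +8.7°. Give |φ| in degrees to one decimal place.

|φ| = 81.3°

Polar night requires cos H₀ = −tan φ tan δ ≥ 1, i.e. tan φ tan δ ≤ −1.
The boundary is |tan φ| · |tan δ| = 1, so |φ| = 90° − |δ| = 90° − 8.7° = 81.3° in the southern hemisphere.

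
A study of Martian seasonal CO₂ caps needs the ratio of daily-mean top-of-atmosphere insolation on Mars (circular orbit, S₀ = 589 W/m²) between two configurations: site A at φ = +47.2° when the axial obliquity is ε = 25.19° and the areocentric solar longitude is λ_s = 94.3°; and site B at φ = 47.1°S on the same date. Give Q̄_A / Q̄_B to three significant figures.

— Configuration A (φ=+47.2°):
sin δ = sin 25.19° × sin 94.3° = 0.42442, so δ = +25.114°.
cos H₀ = −tan(+47.2°) tan(+25.114°) = -0.5062, H₀ = 2.1016 rad.
Bracket: H₀ sin φ sin δ + cos φ cos δ sin H₀ = 2.1016×0.73373×0.42442 + 0.67944×0.90546×0.86242 = 0.654459 + 0.530566 = 1.185025.
Q̄ = (S₀/π) × [bracket] = (589/π) × 1.185025 = 222.17 W/m².
— Configuration B (φ=-47.1°):
cos H₀ = −tan(-47.1°) tan(+25.114°) = 0.5044, H₀ = 1.0421 rad.
Bracket: H₀ sin φ sin δ + cos φ cos δ sin H₀ = 1.0421×-0.73254×0.42442 + 0.68072×0.90546×0.86346 = -0.323994 + 0.532206 = 0.208212.
Q̄ = (S₀/π) × [bracket] = (589/π) × 0.208212 = 39.037 W/m².
Ratio Q̄_A / Q̄_B = 222.17 / 39.037 = 5.691.

Q̄_A / Q̄_B ≈ 5.69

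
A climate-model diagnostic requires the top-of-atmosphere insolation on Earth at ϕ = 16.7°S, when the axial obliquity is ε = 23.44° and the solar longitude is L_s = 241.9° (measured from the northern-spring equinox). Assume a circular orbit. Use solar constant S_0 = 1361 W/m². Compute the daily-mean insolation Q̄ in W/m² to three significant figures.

Q̄ ≈ 460 W/m²

Solar declination: sin δ = sin ε · sin L_s = sin 23.44° × sin 241.9° = -0.35090, so δ = -20.542°.
cos h₀ = −tan(-16.7°) tan(-20.542°) = -0.1124, h₀ = 1.6835 rad.
Bracket: h₀ sin ϕ sin δ + cos ϕ cos δ sin h₀ = 1.6835×-0.28736×-0.35090 + 0.95782×0.93641×0.99366 = 0.169755 + 0.891226 = 1.060981.
Q̄ = (S_0/π) × [bracket] = (1361/π) × 1.060981 = 459.6 W/m².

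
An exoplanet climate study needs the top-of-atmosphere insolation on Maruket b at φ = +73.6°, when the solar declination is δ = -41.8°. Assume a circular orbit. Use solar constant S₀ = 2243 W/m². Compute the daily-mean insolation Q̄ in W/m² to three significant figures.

cos H₀ = −tan(+73.6°) tan(-41.800°) = 3.0379 ≥ 1 ⇒ polar night, H₀ = 0 and Q̄ = 0.

Q̄ ≈ 0.00 W/m²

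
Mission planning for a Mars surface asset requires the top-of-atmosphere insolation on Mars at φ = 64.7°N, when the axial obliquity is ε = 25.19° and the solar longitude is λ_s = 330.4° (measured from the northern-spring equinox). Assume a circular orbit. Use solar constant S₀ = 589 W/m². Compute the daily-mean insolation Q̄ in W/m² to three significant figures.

Q̄ ≈ 30.6 W/m²

Solar declination: sin δ = sin ε · sin λ_s = sin 25.19° × sin 330.4° = -0.21023, so δ = -12.136°.
cos H₀ = −tan(+64.7°) tan(-12.136°) = 0.4549, H₀ = 1.0985 rad.
Bracket: H₀ sin φ sin δ + cos φ cos δ sin H₀ = 1.0985×0.90408×-0.21023 + 0.42736×0.97765×0.89053 = -0.208786 + 0.372071 = 0.163285.
Q̄ = (S₀/π) × [bracket] = (589/π) × 0.163285 = 30.61 W/m².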